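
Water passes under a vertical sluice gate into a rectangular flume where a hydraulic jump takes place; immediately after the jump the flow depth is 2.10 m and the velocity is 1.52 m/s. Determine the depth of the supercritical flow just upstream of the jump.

Fr₂ = V₂/√(g·y₂) = 1.52/√(9.81×2.10) = 0.335.
The Bélanger relation is symmetric: y₁/y₂ = ½[√(1 + 8Fr₂²) − 1] = ½[√1.897 − 1] = 0.189.
y₁ = 0.189 × 2.10 = 0.396 m.

y₁ = 0.396 m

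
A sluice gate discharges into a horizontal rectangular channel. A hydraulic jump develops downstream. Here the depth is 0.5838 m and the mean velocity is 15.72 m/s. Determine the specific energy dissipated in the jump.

Fr₁ = V₁/√(g·y₁) = 15.72/√(9.81×0.5838) = 6.569.
From the momentum equation for a rectangular channel, y₂/y₁ = ½[√(1 + 8Fr₁²) − 1] = ½[√346.19 − 1] = 8.803.
y₂ = 8.803 × 0.5838 = 5.139 m.
Head loss: ΔE = (y₂ − y₁)³/(4y₁y₂) = (5.139 − 0.5838)³/(4×0.5838×5.139) = 94.54/12.00 = 7.877 m.

ΔE = 7.877 m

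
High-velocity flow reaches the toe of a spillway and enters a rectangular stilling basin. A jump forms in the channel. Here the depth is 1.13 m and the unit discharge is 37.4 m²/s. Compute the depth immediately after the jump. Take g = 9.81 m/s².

y₂ = 15.3 m

V₁ = q/y₁ = 37.4/1.13 = 33.1 m/s. Fr₁ = V₁/√(g·y₁) = 33.1/√(9.81×1.13) = 9.94.
By Bélanger, y₂/y₁ = ½[√(1 + 8Fr₁²) − 1] = ½[√791.5 − 1] = 13.6.
y₂ = 13.6 × 1.13 = 15.3 m.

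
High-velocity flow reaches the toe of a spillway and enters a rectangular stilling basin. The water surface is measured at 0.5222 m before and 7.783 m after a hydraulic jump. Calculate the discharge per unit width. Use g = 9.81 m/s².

q = 12.87 m²/s

For a rectangular channel the momentum equation gives q² = ½·g·y₁·y₂·(y₁ + y₂) = ½×9.81×0.5222×7.783×8.305 = 165.6.
q = √165.6 = 12.87 m²/s.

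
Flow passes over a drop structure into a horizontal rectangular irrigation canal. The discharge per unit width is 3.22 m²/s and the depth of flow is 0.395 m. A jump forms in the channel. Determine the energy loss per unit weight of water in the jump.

V₁ = q/y₁ = 3.22/0.395 = 8.15 m/s. Fr₁ = V₁/√(g·y₁) = 8.15/√(9.81×0.395) = 4.14.
From the momentum equation for a rectangular channel, y₂/y₁ = ½[√(1 + 8Fr₁²) − 1] = ½[√138.2 − 1] = 5.38.
y₂ = 5.38 × 0.395 = 2.12 m.
Head loss: ΔE = (y₂ − y₁)³/(4y₁y₂) = (2.12 − 0.395)³/(4×0.395×2.12) = 5.17/3.36 = 1.54 m.

ΔE = 1.54 m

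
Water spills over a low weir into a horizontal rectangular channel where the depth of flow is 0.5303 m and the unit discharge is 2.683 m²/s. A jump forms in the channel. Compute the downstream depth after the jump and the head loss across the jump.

V₁ = q/y₁ = 2.683/0.5303 = 5.059 m/s. Fr₁ = V₁/√(g·y₁) = 5.059/√(9.81×0.5303) = 2.218.
From the momentum equation for a rectangular channel, y₂/y₁ = ½[√(1 + 8Fr₁²) − 1] = ½[√40.364 − 1] = 2.677.
y₂ = 2.677 × 0.5303 = 1.419 m.
V₂ = q/y₂ = 2.683/1.419 = 1.890 m/s. E₁ = y₁ + V₁²/2g = 1.835 m; E₂ = y₂ + V₂²/2g = 1.602 m. ΔE = E₁ − E₂ = 0.2334 m.

y₂ = 1.419 m; ΔE = 0.2334 m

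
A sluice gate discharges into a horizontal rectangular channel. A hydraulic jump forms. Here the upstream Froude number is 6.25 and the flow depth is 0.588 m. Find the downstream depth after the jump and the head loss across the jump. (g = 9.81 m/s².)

y₂ = 4.91 m; ΔE = 7.00 m

Fr₁ = 6.25 (given).
Bélanger equation: y₂/y₁ = ½[√(1 + 8Fr₁²) − 1] = ½[√313.5 − 1] = 8.35.
y₂ = 8.35 × 0.588 = 4.91 m.
Head loss: ΔE = (y₂ − y₁)³/(4y₁y₂) = (4.91 − 0.588)³/(4×0.588×4.91) = 80.8/11.6 = 7.00 m.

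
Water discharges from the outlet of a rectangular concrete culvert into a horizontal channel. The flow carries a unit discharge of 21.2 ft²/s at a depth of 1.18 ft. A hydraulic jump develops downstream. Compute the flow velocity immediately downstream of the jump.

V₂ = 4.92 ft/s

V₁ = q/y₁ = 21.2/1.18 = 18.0 ft/s. Fr₁ = V₁/√(g·y₁) = 18.0/√(32.2×1.18) = 2.91.
From the momentum equation for a rectangular channel, y₂/y₁ = ½[√(1 + 8Fr₁²) − 1] = ½[√68.96 − 1] = 3.65.
y₂ = 3.65 × 1.18 = 4.31 ft.
V₂ = q/y₂ = 21.2/4.31 = 4.92 ft/s.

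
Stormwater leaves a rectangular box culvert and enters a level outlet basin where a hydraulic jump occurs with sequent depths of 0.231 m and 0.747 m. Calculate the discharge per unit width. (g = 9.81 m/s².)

q = 0.910 m²/s

For a rectangular channel the momentum equation gives q² = ½·g·y₁·y₂·(y₁ + y₂) = ½×9.81×0.231×0.747×0.978 = 0.828.
q = √0.828 = 0.910 m²/s.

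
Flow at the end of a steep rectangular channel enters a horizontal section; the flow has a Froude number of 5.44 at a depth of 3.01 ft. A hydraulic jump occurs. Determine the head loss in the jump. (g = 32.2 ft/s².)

ΔE = 25.0 ft

Fr₁ = 5.44 (given).
Bélanger equation: y₂/y₁ = ½[√(1 + 8Fr₁²) − 1] = ½[√237.7 − 1] = 7.21.
y₂ = 7.21 × 3.01 = 21.7 ft.
V₁ = Fr₁·√(g·y₁) = 5.44×√(32.2×3.01) = 53.6 ft/s; q = V₁·y₁ = 161 ft²/s. V₂ = q/y₂ = 161/21.7 = 7.43 ft/s. E₁ = y₁ + V₁²/2g = 47.5 ft; E₂ = y₂ + V₂²/2g = 22.6 ft. ΔE = E₁ − E₂ = 25.0 ft.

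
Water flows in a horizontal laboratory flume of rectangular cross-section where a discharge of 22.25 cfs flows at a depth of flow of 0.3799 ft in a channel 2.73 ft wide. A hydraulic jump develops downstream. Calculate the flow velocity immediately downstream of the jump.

q = Q/b = 22.25/2.73 = 8.150 ft²/s; V₁ = q/y₁ = 21.45 ft/s. Fr₁ = V₁/√(g·y₁) = 6.134.
Bélanger equation: y₂/y₁ = ½[√(1 + 8Fr₁²) − 1] = ½[√302.00 − 1] = 8.189.
y₂ = 8.189 × 0.3799 = 3.111 ft.
V₂ = q/y₂ = 8.150/3.111 = 2.620 ft/s.

V₂ = 2.620 ft/s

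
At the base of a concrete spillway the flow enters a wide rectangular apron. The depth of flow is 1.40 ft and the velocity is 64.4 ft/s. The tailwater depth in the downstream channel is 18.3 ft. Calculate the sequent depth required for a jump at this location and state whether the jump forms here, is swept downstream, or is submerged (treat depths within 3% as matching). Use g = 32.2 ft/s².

y₂ = 18.3 ft; the jump forms here

Fr₁ = V₁/√(g·y₁) = 64.4/√(32.2×1.40) = 9.59.
Bélanger equation: y₂/y₁ = ½[√(1 + 8Fr₁²) − 1] = ½[√737.0 − 1] = 13.1.
y₂ = 13.1 × 1.40 = 18.3 ft.
Tailwater y_tw = 18.3 ft: y_tw ≈ y₂, so the jump forms here.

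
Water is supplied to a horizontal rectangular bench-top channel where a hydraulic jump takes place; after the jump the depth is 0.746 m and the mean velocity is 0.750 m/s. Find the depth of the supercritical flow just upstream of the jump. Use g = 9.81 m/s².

y₁ = 0.101 m

Fr₂ = V₂/√(g·y₂) = 0.750/√(9.81×0.746) = 0.277.
Applying the sequent-depth relation in reverse, y₁/y₂ = ½[√(1 + 8Fr₂²) − 1] = ½[√1.615 − 1] = 0.135.
y₁ = 0.135 × 0.746 = 0.101 m.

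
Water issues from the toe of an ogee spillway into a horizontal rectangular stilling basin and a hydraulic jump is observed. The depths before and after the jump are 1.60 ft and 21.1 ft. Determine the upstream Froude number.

Fr₁ = 9.67

For a rectangular channel the momentum equation gives q² = ½·g·y₁·y₂·(y₁ + y₂) = ½×32.2×1.60×21.1×22.7 = 12338.
q = √12338 = 111 ft²/s.
V₁ = q/y₁ = 69.4 ft/s; Fr₁ = V₁/√(g·y₁) = 9.67.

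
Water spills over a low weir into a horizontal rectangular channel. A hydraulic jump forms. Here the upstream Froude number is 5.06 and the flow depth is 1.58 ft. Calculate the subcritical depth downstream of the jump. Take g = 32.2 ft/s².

Fr₁ = 5.06 (given).
Bélanger equation: y₂/y₁ = ½[√(1 + 8Fr₁²) − 1] = ½[√205.8 − 1] = 6.67.
y₂ = 6.67 × 1.58 = 10.5 ft.

y₂ = 10.5 ft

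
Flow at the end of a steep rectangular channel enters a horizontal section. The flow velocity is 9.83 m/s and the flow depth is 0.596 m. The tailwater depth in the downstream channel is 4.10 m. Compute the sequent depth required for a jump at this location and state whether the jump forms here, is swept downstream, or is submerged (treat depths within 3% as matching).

y₂ = 3.14 m; the jump is submerged

Fr₁ = V₁/√(g·y₁) = 9.83/√(9.81×0.596) = 4.07.
By Bélanger, y₂/y₁ = ½[√(1 + 8Fr₁²) − 1] = ½[√133.2 − 1] = 5.27.
y₂ = 5.27 × 0.596 = 3.14 m.
Tailwater y_tw = 4.10 m: y_tw > y₂, so the jump is submerged.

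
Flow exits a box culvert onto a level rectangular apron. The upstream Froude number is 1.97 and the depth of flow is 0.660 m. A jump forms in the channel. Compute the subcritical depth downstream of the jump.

Fr₁ = 1.97 (given).
From the momentum equation for a rectangular channel, y₂/y₁ = ½[√(1 + 8Fr₁²) − 1] = ½[√32.05 − 1] = 2.33.
y₂ = 2.33 × 0.660 = 1.54 m.

y₂ = 1.54 m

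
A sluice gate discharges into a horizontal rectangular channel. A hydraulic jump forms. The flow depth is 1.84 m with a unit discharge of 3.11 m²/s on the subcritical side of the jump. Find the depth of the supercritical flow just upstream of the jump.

y₁ = 0.465 m

V₂ = q/y₂ = 3.11/1.84 = 1.69 m/s; Fr₂ = V₂/√(g·y₂) = 0.398.
From the momentum equation (using Fr₂), y₁/y₂ = ½[√(1 + 8Fr₂²) − 1] = ½[√2.266 − 1] = 0.253.
y₁ = 0.253 × 1.84 = 0.465 m.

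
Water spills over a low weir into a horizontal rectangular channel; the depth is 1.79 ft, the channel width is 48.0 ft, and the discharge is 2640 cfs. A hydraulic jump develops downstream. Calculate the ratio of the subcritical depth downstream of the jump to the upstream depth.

y₂/y₁ = 5.25

q = Q/b = 2640/48.0 = 55.0 ft²/s; V₁ = q/y₁ = 30.7 ft/s. Fr₁ = V₁/√(g·y₁) = 4.05.
By Bélanger, y₂/y₁ = ½[√(1 + 8Fr₁²) − 1] = ½[√132.0 − 1] = 5.25.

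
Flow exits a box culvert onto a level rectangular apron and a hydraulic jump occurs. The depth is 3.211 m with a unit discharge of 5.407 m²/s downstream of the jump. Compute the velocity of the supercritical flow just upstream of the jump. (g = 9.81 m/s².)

V₁ = 10.81 m/s

V₂ = q/y₂ = 5.407/3.211 = 1.684 m/s; Fr₂ = V₂/√(g·y₂) = 0.3000.
From the momentum equation (using Fr₂), y₁/y₂ = ½[√(1 + 8Fr₂²) − 1] = ½[√1.7201 − 1] = 0.1558.
y₁ = 0.1558 × 3.211 = 0.5002 m.
V₁ = q/y₁ = 5.407/0.5002 = 10.81 m/s.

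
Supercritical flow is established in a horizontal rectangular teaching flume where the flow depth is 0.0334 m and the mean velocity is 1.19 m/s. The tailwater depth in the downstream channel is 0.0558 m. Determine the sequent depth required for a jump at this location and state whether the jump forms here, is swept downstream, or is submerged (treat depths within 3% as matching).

y₂ = 0.0829 m; the jump is swept downstream

Fr₁ = V₁/√(g·y₁) = 1.19/√(9.81×0.0334) = 2.08.
Sequent-depth ratio: y₂/y₁ = ½[√(1 + 8Fr₁²) − 1] = ½[√35.58 − 1] = 2.48.
y₂ = 2.48 × 0.0334 = 0.0829 m.
Tailwater y_tw = 0.0558 m: y_tw < y₂, so the jump is swept downstream.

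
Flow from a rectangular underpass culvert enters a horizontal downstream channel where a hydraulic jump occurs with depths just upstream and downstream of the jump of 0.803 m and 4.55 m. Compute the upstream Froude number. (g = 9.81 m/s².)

For a rectangular channel the momentum equation gives q² = ½·g·y₁·y₂·(y₁ + y₂) = ½×9.81×0.803×4.55×5.35 = 95.9.
q = √95.9 = 9.79 m²/s.
V₁ = q/y₁ = 12.2 m/s; Fr₁ = V₁/√(g·y₁) = 4.35.

Fr₁ = 4.35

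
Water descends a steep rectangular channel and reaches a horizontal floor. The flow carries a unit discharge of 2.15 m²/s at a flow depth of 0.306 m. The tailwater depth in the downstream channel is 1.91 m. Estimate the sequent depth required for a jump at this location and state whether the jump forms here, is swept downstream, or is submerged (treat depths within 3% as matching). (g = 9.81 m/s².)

V₁ = q/y₁ = 2.15/0.306 = 7.03 m/s. Fr₁ = V₁/√(g·y₁) = 7.03/√(9.81×0.306) = 4.06.
By Bélanger, y₂/y₁ = ½[√(1 + 8Fr₁²) − 1] = ½[√132.6 − 1] = 5.26.
y₂ = 5.26 × 0.306 = 1.61 m.
Tailwater y_tw = 1.91 m: y_tw > y₂, so the jump is submerged.

y₂ = 1.61 m; the jump is submerged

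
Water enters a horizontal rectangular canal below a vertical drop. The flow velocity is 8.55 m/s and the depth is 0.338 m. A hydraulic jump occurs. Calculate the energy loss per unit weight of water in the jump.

ΔE = 1.88 m

Fr₁ = V₁/√(g·y₁) = 8.55/√(9.81×0.338) = 4.70.
Conjugate-depth relation: y₂/y₁ = ½[√(1 + 8Fr₁²) − 1] = ½[√177.4 − 1] = 6.16.
y₂ = 6.16 × 0.338 = 2.08 m.
Head loss: ΔE = (y₂ − y₁)³/(4y₁y₂) = (2.08 − 0.338)³/(4×0.338×2.08) = 5.30/2.81 = 1.88 m.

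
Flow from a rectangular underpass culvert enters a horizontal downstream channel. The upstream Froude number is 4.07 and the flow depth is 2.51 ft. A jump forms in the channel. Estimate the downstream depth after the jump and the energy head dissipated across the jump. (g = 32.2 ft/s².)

Fr₁ = 4.07 (given).
Conjugate-depth relation: y₂/y₁ = ½[√(1 + 8Fr₁²) − 1] = ½[√133.5 − 1] = 5.28.
y₂ = 5.28 × 2.51 = 13.2 ft.
V₁ = Fr₁·√(g·y₁) = 4.07×√(32.2×2.51) = 36.6 ft/s; q = V₁·y₁ = 91.8 ft²/s. V₂ = q/y₂ = 91.8/13.2 = 6.93 ft/s. E₁ = y₁ + V₁²/2g = 23.3 ft; E₂ = y₂ + V₂²/2g = 14.0 ft. ΔE = E₁ − E₂ = 9.31 ft.

y₂ = 13.2 ft; ΔE = 9.31 ft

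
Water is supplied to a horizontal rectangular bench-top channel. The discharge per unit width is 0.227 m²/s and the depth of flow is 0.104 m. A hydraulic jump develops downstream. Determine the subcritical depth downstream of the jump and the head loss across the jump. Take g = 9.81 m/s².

y₂ = 0.270 m; ΔE = 0.0408 m

V₁ = q/y₁ = 0.227/0.104 = 2.18 m/s. Fr₁ = V₁/√(g·y₁) = 2.18/√(9.81×0.104) = 2.16.
By Bélanger, y₂/y₁ = ½[√(1 + 8Fr₁²) − 1] = ½[√38.36 − 1] = 2.60.
y₂ = 2.60 × 0.104 = 0.270 m.
V₂ = q/y₂ = 0.227/0.270 = 0.841 m/s. E₁ = y₁ + V₁²/2g = 0.347 m; E₂ = y₂ + V₂²/2g = 0.306 m. ΔE = E₁ − E₂ = 0.0408 m.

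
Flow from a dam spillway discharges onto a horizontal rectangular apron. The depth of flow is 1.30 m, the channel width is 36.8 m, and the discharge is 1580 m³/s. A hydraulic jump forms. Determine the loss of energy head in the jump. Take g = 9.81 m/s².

ΔE = 40.2 m

q = Q/b = 1580/36.8 = 42.9 m²/s; V₁ = q/y₁ = 33.0 m/s. Fr₁ = V₁/√(g·y₁) = 9.25.
Sequent-depth ratio: y₂/y₁ = ½[√(1 + 8Fr₁²) − 1] = ½[√685.2 − 1] = 12.6.
y₂ = 12.6 × 1.30 = 16.4 m.
V₂ = q/y₂ = 42.9/16.4 = 2.62 m/s. E₁ = y₁ + V₁²/2g = 56.9 m; E₂ = y₂ + V₂²/2g = 16.7 m. ΔE = E₁ − E₂ = 40.2 m.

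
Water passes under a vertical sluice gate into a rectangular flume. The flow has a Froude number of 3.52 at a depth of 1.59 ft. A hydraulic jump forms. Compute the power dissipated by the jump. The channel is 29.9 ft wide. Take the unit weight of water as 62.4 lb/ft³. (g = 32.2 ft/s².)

Fr₁ = 3.52 (given).
Sequent-depth ratio: y₂/y₁ = ½[√(1 + 8Fr₁²) − 1] = ½[√100.1 − 1] = 4.50.
y₂ = 4.50 × 1.59 = 7.16 ft.
V₁ = Fr₁·√(g·y₁) = 3.52×√(32.2×1.59) = 25.2 ft/s; q = V₁·y₁ = 40.0 ft²/s. V₂ = q/y₂ = 40.0/7.16 = 5.59 ft/s. E₁ = y₁ + V₁²/2g = 11.4 ft; E₂ = y₂ + V₂²/2g = 7.65 ft. ΔE = E₁ − E₂ = 3.79 ft.
Q = q·b = 40.0 × 29.9 = 1197 cfs. P = γ·Q·ΔE/550 = 62.4 × 1197 × 3.79 / 550 = 516 hp.

P = 516 hp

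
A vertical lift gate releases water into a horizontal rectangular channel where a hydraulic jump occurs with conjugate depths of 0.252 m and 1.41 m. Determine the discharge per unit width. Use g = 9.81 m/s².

q = 1.70 m²/s

For a rectangular channel the momentum equation gives q² = ½·g·y₁·y₂·(y₁ + y₂) = ½×9.81×0.252×1.41×1.66 = 2.90.
q = √2.90 = 1.70 m²/s.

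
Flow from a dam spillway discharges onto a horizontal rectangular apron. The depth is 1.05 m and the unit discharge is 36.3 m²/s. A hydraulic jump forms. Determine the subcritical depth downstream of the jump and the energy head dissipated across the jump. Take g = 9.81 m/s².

y₂ = 15.5 m; ΔE = 46.2 m

V₁ = q/y₁ = 36.3/1.05 = 34.6 m/s. Fr₁ = V₁/√(g·y₁) = 34.6/√(9.81×1.05) = 10.8.
By Bélanger, y₂/y₁ = ½[√(1 + 8Fr₁²) − 1] = ½[√929.3 − 1] = 14.7.
y₂ = 14.7 × 1.05 = 15.5 m.
Head loss: ΔE = (y₂ − y₁)³/(4y₁y₂) = (15.5 − 1.05)³/(4×1.05×15.5) = 3004/65.0 = 46.2 m.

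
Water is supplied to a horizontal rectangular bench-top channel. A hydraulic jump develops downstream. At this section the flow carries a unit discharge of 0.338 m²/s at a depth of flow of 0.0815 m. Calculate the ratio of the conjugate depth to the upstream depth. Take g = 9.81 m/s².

V₁ = q/y₁ = 0.338/0.0815 = 4.15 m/s. Fr₁ = V₁/√(g·y₁) = 4.15/√(9.81×0.0815) = 4.64.
By Bélanger, y₂/y₁ = ½[√(1 + 8Fr₁²) − 1] = ½[√173.1 − 1] = 6.08.

y₂/y₁ = 6.08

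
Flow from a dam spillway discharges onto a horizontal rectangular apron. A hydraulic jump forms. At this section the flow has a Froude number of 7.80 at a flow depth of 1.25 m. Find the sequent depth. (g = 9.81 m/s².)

Fr₁ = 7.80 (given).
Sequent-depth ratio: y₂/y₁ = ½[√(1 + 8Fr₁²) − 1] = ½[√487.7 − 1] = 10.5.
y₂ = 10.5 × 1.25 = 13.2 m.

y₂ = 13.2 m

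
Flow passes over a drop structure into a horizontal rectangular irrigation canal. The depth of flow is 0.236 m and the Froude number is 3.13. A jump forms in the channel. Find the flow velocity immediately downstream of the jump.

Fr₁ = 3.13 (given).
Conjugate-depth relation: y₂/y₁ = ½[√(1 + 8Fr₁²) − 1] = ½[√79.38 − 1] = 3.95.
y₂ = 3.95 × 0.236 = 0.933 m.
V₁ = Fr₁·√(g·y₁) = 3.13×√(9.81×0.236) = 4.76 m/s; q = V₁·y₁ = 1.12 m²/s.
V₂ = q/y₂ = 1.12/0.933 = 1.20 m/s.

V₂ = 1.20 m/s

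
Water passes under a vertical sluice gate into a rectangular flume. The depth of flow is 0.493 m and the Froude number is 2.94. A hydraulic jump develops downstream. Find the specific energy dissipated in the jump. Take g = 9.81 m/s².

Fr₁ = 2.94 (given).
Bélanger equation: y₂/y₁ = ½[√(1 + 8Fr₁²) − 1] = ½[√70.15 − 1] = 3.69.
y₂ = 3.69 × 0.493 = 1.82 m.
V₁ = Fr₁·√(g·y₁) = 2.94×√(9.81×0.493) = 6.47 m/s; q = V₁·y₁ = 3.19 m²/s. V₂ = q/y₂ = 3.19/1.82 = 1.75 m/s. E₁ = y₁ + V₁²/2g = 2.62 m; E₂ = y₂ + V₂²/2g = 1.97 m. ΔE = E₁ − E₂ = 0.649 m.

ΔE = 0.649 m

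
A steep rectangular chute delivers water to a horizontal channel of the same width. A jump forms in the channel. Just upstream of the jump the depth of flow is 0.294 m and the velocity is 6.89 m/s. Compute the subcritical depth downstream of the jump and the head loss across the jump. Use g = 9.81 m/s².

y₂ = 1.55 m; ΔE = 1.08 m

Fr₁ = V₁/√(g·y₁) = 6.89/√(9.81×0.294) = 4.06.
By Bélanger, y₂/y₁ = ½[√(1 + 8Fr₁²) − 1] = ½[√132.7 − 1] = 5.26.
y₂ = 5.26 × 0.294 = 1.55 m.
q = V₁·y₁ = 6.89 × 0.294 = 2.03 m²/s. V₂ = q/y₂ = 2.03/1.55 = 1.31 m/s. E₁ = y₁ + V₁²/2g = 2.71 m; E₂ = y₂ + V₂²/2g = 1.63 m. ΔE = E₁ − E₂ = 1.08 m.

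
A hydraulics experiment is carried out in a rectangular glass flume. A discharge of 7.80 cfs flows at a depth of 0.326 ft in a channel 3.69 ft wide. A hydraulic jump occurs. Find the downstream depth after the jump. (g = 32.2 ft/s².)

y₂ = 0.774 ft

q = Q/b = 7.80/3.69 = 2.11 ft²/s; V₁ = q/y₁ = 6.48 ft/s. Fr₁ = V₁/√(g·y₁) = 2.00.
Bélanger equation: y₂/y₁ = ½[√(1 + 8Fr₁²) − 1] = ½[√33.04 − 1] = 2.37.
y₂ = 2.37 × 0.326 = 0.774 ft.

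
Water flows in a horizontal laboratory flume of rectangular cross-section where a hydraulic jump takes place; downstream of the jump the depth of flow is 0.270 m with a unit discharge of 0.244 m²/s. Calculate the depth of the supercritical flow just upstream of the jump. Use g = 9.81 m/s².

y₁ = 0.116 m

V₂ = q/y₂ = 0.244/0.270 = 0.904 m/s; Fr₂ = V₂/√(g·y₂) = 0.555.
From the momentum equation (using Fr₂), y₁/y₂ = ½[√(1 + 8Fr₂²) − 1] = ½[√3.467 − 1] = 0.431.
y₁ = 0.431 × 0.270 = 0.116 m.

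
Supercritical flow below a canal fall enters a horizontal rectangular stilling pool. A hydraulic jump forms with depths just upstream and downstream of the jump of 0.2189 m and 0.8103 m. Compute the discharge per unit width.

For a rectangular channel the momentum equation gives q² = ½·g·y₁·y₂·(y₁ + y₂) = ½×9.81×0.2189×0.8103×1.029 = 0.8954.
q = √0.8954 = 0.9463 m²/s.

q = 0.9463 m²/s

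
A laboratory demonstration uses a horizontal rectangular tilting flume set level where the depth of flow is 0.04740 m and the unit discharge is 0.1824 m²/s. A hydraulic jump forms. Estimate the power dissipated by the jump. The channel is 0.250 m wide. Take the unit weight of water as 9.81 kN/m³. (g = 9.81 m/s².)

P = 0.1939 kW

V₁ = q/y₁ = 0.1824/0.04740 = 3.848 m/s. Fr₁ = V₁/√(g·y₁) = 3.848/√(9.81×0.04740) = 5.643.
Bélanger equation: y₂/y₁ = ½[√(1 + 8Fr₁²) − 1] = ½[√255.76 − 1] = 7.496.
y₂ = 7.496 × 0.04740 = 0.3553 m.
V₂ = q/y₂ = 0.1824/0.3553 = 0.5133 m/s. E₁ = y₁ + V₁²/2g = 0.8021 m; E₂ = y₂ + V₂²/2g = 0.3688 m. ΔE = E₁ − E₂ = 0.4334 m.
Q = q·b = 0.1824 × 0.250 = 0.04560 m³/s. P = γ·Q·ΔE = 9.81 × 0.04560 × 0.4334 = 0.1939 kW.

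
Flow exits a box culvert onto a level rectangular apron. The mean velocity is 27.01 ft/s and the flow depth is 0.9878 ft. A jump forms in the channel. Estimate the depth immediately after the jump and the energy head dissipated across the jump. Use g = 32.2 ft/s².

y₂ = 6.215 ft; ΔE = 5.815 ft

Fr₁ = V₁/√(g·y₁) = 27.01/√(32.2×0.9878) = 4.789.
Conjugate-depth relation: y₂/y₁ = ½[√(1 + 8Fr₁²) − 1] = ½[√184.49 − 1] = 6.291.
y₂ = 6.291 × 0.9878 = 6.215 ft.
Head loss: ΔE = (y₂ − y₁)³/(4y₁y₂) = (6.215 − 0.9878)³/(4×0.9878×6.215) = 142.8/24.56 = 5.815 ft.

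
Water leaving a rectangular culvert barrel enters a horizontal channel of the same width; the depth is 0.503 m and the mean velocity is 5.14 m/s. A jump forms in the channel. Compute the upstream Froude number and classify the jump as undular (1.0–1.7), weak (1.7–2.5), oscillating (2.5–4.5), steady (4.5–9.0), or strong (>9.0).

Fr₁ = V₁/√(g·y₁) = 5.14/√(9.81×0.503) = 2.31.
Fr₁ = 2.31 lies in the weak range.

Fr₁ = 2.31; weak jump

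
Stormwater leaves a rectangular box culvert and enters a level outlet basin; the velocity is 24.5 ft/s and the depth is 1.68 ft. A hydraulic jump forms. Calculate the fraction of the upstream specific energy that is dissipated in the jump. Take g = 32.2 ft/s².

ΔE/E₁ = 0.306 (30.6%)

Fr₁ = V₁/√(g·y₁) = 24.5/√(32.2×1.68) = 3.33.
Sequent-depth ratio: y₂/y₁ = ½[√(1 + 8Fr₁²) − 1] = ½[√89.77 − 1] = 4.24.
y₂ = 4.24 × 1.68 = 7.12 ft.
E₁ = y₁ + V₁²/2g = 11.0 ft. ΔE = (y₂ − y₁)³/(4y₁y₂) = 3.36 ft. ΔE/E₁ = 3.36/11.0 = 0.306.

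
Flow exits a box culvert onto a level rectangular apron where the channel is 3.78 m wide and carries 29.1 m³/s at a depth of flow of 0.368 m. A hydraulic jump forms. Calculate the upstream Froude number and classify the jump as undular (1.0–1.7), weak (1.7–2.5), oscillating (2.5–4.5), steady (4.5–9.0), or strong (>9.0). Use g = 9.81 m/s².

q = Q/b = 29.1/3.78 = 7.70 m²/s; V₁ = q/y₁ = 20.9 m/s. Fr₁ = V₁/√(g·y₁) = 11.0.
Fr₁ = 11.0 lies in the strong range.

Fr₁ = 11.0; strong jump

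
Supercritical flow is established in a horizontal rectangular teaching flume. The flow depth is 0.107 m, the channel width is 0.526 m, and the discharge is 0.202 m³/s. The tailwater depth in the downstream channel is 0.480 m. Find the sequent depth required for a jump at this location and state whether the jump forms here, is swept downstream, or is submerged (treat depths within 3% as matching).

q = Q/b = 0.202/0.526 = 0.384 m²/s; V₁ = q/y₁ = 3.59 m/s. Fr₁ = V₁/√(g·y₁) = 3.50.
Sequent-depth ratio: y₂/y₁ = ½[√(1 + 8Fr₁²) − 1] = ½[√99.17 − 1] = 4.48.
y₂ = 4.48 × 0.107 = 0.479 m.
Tailwater y_tw = 0.480 m: y_tw ≈ y₂, so the jump forms here.

y₂ = 0.479 m; the jump forms here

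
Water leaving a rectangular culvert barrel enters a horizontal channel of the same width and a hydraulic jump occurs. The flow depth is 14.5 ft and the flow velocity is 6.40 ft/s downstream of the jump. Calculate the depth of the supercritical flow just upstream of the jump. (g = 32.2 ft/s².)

Fr₂ = V₂/√(g·y₂) = 6.40/√(32.2×14.5) = 0.296.
Since the conjugate-depth ratio holds either way, y₁/y₂ = ½[√(1 + 8Fr₂²) − 1] = ½[√1.702 − 1] = 0.152.
y₁ = 0.152 × 14.5 = 2.21 ft.

y₁ = 2.21 ft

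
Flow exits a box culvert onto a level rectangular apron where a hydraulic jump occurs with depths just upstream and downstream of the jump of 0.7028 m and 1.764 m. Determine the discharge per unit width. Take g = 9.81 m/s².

q = 3.873 m²/s

For a rectangular channel the momentum equation gives q² = ½·g·y₁·y₂·(y₁ + y₂) = ½×9.81×0.7028×1.764×2.467 = 15.00.
q = √15.00 = 3.873 m²/s.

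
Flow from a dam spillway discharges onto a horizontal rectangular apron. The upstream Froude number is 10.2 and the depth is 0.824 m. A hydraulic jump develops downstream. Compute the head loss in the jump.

Fr₁ = 10.2 (given).
Bélanger equation: y₂/y₁ = ½[√(1 + 8Fr₁²) − 1] = ½[√833.3 − 1] = 13.9.
y₂ = 13.9 × 0.824 = 11.5 m.
V₁ = Fr₁·√(g·y₁) = 10.2×√(9.81×0.824) = 29.0 m/s; q = V₁·y₁ = 23.9 m²/s. V₂ = q/y₂ = 23.9/11.5 = 2.08 m/s. E₁ = y₁ + V₁²/2g = 43.7 m; E₂ = y₂ + V₂²/2g = 11.7 m. ΔE = E₁ − E₂ = 32.0 m.

ΔE = 32.0 m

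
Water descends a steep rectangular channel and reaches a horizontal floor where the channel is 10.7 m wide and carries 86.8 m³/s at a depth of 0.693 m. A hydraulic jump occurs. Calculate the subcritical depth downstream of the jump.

y₂ = 4.07 m

q = Q/b = 86.8/10.7 = 8.11 m²/s; V₁ = q/y₁ = 11.7 m/s. Fr₁ = V₁/√(g·y₁) = 4.49.
From the momentum equation for a rectangular channel, y₂/y₁ = ½[√(1 + 8Fr₁²) − 1] = ½[√162.2 − 1] = 5.87.
y₂ = 5.87 × 0.693 = 4.07 m.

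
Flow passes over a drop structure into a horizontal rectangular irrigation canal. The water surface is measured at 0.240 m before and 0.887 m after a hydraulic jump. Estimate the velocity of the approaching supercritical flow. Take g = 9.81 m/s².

V₁ = 4.52 m/s

For a rectangular channel the momentum equation gives q² = ½·g·y₁·y₂·(y₁ + y₂) = ½×9.81×0.240×0.887×1.13 = 1.18.
q = √1.18 = 1.08 m²/s.
V₁ = q/y₁ = 1.08/0.240 = 4.52 m/s.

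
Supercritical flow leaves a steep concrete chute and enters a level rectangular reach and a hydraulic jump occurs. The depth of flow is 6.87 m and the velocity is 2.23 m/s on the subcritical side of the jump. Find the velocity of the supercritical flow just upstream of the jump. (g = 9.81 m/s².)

V₁ = 17.1 m/s

Fr₂ = V₂/√(g·y₂) = 2.23/√(9.81×6.87) = 0.272.
Applying the sequent-depth relation in reverse, y₁/y₂ = ½[√(1 + 8Fr₂²) − 1] = ½[√1.590 − 1] = 0.131.
y₁ = 0.131 × 6.87 = 0.897 m.
V₁ = q/y₁ = 15.3/0.897 = 17.1 m/s.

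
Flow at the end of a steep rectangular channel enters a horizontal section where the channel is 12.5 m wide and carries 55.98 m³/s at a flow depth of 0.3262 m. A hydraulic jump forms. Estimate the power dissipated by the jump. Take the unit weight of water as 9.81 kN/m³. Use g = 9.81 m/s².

q = Q/b = 55.98/12.5 = 4.478 m²/s; V₁ = q/y₁ = 13.73 m/s. Fr₁ = V₁/√(g·y₁) = 7.675.
From the momentum equation for a rectangular channel, y₂/y₁ = ½[√(1 + 8Fr₁²) − 1] = ½[√472.21 − 1] = 10.37.
y₂ = 10.37 × 0.3262 = 3.381 m.
Head loss: ΔE = (y₂ − y₁)³/(4y₁y₂) = (3.381 − 0.3262)³/(4×0.3262×3.381) = 28.51/4.412 = 6.462 m.
P = γ·Q·ΔE = 9.81 × 55.98 × 6.462 = 3549 kW.

P = 3549 kW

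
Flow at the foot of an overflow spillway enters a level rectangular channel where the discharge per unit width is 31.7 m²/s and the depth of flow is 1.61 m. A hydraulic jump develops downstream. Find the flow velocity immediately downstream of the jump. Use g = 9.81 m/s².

V₂ = 3.02 m/s

V₁ = q/y₁ = 31.7/1.61 = 19.7 m/s. Fr₁ = V₁/√(g·y₁) = 19.7/√(9.81×1.61) = 4.95.
Bélanger equation: y₂/y₁ = ½[√(1 + 8Fr₁²) − 1] = ½[√197.4 − 1] = 6.52.
y₂ = 6.52 × 1.61 = 10.5 m.
V₂ = q/y₂ = 31.7/10.5 = 3.02 m/s.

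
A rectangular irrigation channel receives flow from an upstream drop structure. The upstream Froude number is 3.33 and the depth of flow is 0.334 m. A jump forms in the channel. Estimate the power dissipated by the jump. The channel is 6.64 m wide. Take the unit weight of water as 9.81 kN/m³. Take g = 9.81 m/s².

P = 87.6 kW

Fr₁ = 3.33 (given).
Sequent-depth ratio: y₂/y₁ = ½[√(1 + 8Fr₁²) − 1] = ½[√89.71 − 1] = 4.24.
y₂ = 4.24 × 0.334 = 1.41 m.
V₁ = Fr₁·√(g·y₁) = 3.33×√(9.81×0.334) = 6.03 m/s; q = V₁·y₁ = 2.01 m²/s. V₂ = q/y₂ = 2.01/1.41 = 1.42 m/s. E₁ = y₁ + V₁²/2g = 2.19 m; E₂ = y₂ + V₂²/2g = 1.52 m. ΔE = E₁ − E₂ = 0.668 m.
Q = q·b = 2.01 × 6.64 = 13.4 m³/s. P = γ·Q·ΔE = 9.81 × 13.4 × 0.668 = 87.6 kW.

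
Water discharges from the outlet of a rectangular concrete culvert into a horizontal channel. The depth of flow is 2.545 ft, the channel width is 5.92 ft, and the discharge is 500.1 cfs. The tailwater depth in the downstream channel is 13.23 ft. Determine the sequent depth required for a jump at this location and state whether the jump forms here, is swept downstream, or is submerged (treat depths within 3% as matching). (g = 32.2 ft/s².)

q = Q/b = 500.1/5.92 = 84.48 ft²/s; V₁ = q/y₁ = 33.19 ft/s. Fr₁ = V₁/√(g·y₁) = 3.667.
Sequent-depth ratio: y₂/y₁ = ½[√(1 + 8Fr₁²) − 1] = ½[√108.56 − 1] = 4.710.
y₂ = 4.710 × 2.545 = 11.99 ft.
Tailwater y_tw = 13.23 ft: y_tw > y₂, so the jump is submerged.

y₂ = 11.99 ft; the jump is submerged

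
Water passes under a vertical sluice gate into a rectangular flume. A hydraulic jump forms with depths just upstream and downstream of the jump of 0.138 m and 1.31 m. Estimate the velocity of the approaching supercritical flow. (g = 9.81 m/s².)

V₁ = 8.21 m/s

For a rectangular channel the momentum equation gives q² = ½·g·y₁·y₂·(y₁ + y₂) = ½×9.81×0.138×1.31×1.45 = 1.28.
q = √1.28 = 1.13 m²/s.
V₁ = q/y₁ = 1.13/0.138 = 8.21 m/s.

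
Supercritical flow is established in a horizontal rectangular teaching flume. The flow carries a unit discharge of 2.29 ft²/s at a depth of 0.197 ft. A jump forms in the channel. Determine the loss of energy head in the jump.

ΔE = 1.05 ft

V₁ = q/y₁ = 2.29/0.197 = 11.6 ft/s. Fr₁ = V₁/√(g·y₁) = 11.6/√(32.2×0.197) = 4.62.
By Bélanger, y₂/y₁ = ½[√(1 + 8Fr₁²) − 1] = ½[√171.4 − 1] = 6.05.
y₂ = 6.05 × 0.197 = 1.19 ft.
Head loss: ΔE = (y₂ − y₁)³/(4y₁y₂) = (1.19 − 0.197)³/(4×0.197×1.19) = 0.982/0.939 = 1.05 ft.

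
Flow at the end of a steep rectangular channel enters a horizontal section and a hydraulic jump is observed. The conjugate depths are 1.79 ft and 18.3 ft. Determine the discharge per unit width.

q = 103 ft²/s

For a rectangular channel the momentum equation gives q² = ½·g·y₁·y₂·(y₁ + y₂) = ½×32.2×1.79×18.3×20.1 = 10595.
q = √10595 = 103 ft²/s.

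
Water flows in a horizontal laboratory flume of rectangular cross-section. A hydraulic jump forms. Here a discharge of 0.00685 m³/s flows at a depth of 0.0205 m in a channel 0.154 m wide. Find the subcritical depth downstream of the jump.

y₂ = 0.130 m

q = Q/b = 0.00685/0.154 = 0.0445 m²/s; V₁ = q/y₁ = 2.17 m/s. Fr₁ = V₁/√(g·y₁) = 4.84.
From the momentum equation for a rectangular channel, y₂/y₁ = ½[√(1 + 8Fr₁²) − 1] = ½[√188.3 − 1] = 6.36.
y₂ = 6.36 × 0.0205 = 0.130 m.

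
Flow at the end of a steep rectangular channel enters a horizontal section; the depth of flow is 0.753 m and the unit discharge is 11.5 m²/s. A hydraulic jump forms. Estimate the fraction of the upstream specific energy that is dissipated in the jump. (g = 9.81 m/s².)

V₁ = q/y₁ = 11.5/0.753 = 15.3 m/s. Fr₁ = V₁/√(g·y₁) = 15.3/√(9.81×0.753) = 5.62.
Sequent-depth ratio: y₂/y₁ = ½[√(1 + 8Fr₁²) − 1] = ½[√253.6 − 1] = 7.46.
y₂ = 7.46 × 0.753 = 5.62 m.
E₁ = y₁ + V₁²/2g = 12.6 m. ΔE = (y₂ − y₁)³/(4y₁y₂) = 6.81 m. ΔE/E₁ = 6.81/12.6 = 0.539.

ΔE/E₁ = 0.539 (53.9%)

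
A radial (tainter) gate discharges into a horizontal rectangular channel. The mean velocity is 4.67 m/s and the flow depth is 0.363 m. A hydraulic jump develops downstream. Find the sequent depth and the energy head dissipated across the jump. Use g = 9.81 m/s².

Fr₁ = V₁/√(g·y₁) = 4.67/√(9.81×0.363) = 2.47.
By Bélanger, y₂/y₁ = ½[√(1 + 8Fr₁²) − 1] = ½[√49.99 − 1] = 3.04.
y₂ = 3.04 × 0.363 = 1.10 m.
q = V₁·y₁ = 4.67 × 0.363 = 1.70 m²/s. V₂ = q/y₂ = 1.70/1.10 = 1.54 m/s. E₁ = y₁ + V₁²/2g = 1.47 m; E₂ = y₂ + V₂²/2g = 1.22 m. ΔE = E₁ − E₂ = 0.252 m.

y₂ = 1.10 m; ΔE = 0.252 m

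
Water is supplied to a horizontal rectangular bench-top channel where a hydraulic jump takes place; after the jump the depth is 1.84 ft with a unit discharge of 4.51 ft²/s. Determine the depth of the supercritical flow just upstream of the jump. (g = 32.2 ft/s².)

V₂ = q/y₂ = 4.51/1.84 = 2.45 ft/s; Fr₂ = V₂/√(g·y₂) = 0.318.
The Bélanger relation is symmetric: y₁/y₂ = ½[√(1 + 8Fr₂²) − 1] = ½[√1.811 − 1] = 0.173.
y₁ = 0.173 × 1.84 = 0.318 ft.

y₁ = 0.318 ft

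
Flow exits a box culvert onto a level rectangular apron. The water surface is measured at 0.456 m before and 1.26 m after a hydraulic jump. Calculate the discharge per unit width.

For a rectangular channel the momentum equation gives q² = ½·g·y₁·y₂·(y₁ + y₂) = ½×9.81×0.456×1.26×1.72 = 4.84.
q = √4.84 = 2.20 m²/s.

q = 2.20 m²/s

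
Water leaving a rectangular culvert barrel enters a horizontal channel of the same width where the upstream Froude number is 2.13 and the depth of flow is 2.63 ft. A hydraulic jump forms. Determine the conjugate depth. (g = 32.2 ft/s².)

y₂ = 6.72 ft

Fr₁ = 2.13 (given).
Sequent-depth ratio: y₂/y₁ = ½[√(1 + 8Fr₁²) − 1] = ½[√37.30 − 1] = 2.55.
y₂ = 2.55 × 2.63 = 6.72 ft.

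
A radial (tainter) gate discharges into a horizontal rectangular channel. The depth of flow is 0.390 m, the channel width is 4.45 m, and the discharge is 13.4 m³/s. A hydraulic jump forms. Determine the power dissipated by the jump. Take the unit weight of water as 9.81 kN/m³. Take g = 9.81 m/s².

q = Q/b = 13.4/4.45 = 3.01 m²/s; V₁ = q/y₁ = 7.72 m/s. Fr₁ = V₁/√(g·y₁) = 3.95.
From the momentum equation for a rectangular channel, y₂/y₁ = ½[√(1 + 8Fr₁²) − 1] = ½[√125.7 − 1] = 5.10.
y₂ = 5.10 × 0.390 = 1.99 m.
V₂ = q/y₂ = 3.01/1.99 = 1.51 m/s. E₁ = y₁ + V₁²/2g = 3.43 m; E₂ = y₂ + V₂²/2g = 2.11 m. ΔE = E₁ − E₂ = 1.32 m.
P = γ·Q·ΔE = 9.81 × 13.4 × 1.32 = 174 kW.

P = 174 kW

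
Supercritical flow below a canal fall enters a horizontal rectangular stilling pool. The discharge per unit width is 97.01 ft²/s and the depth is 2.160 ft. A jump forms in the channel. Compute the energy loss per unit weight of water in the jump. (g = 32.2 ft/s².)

ΔE = 17.46 ft

V₁ = q/y₁ = 97.01/2.160 = 44.91 ft/s. Fr₁ = V₁/√(g·y₁) = 44.91/√(32.2×2.160) = 5.385.
Conjugate-depth relation: y₂/y₁ = ½[√(1 + 8Fr₁²) − 1] = ½[√233.01 − 1] = 7.132.
y₂ = 7.132 × 2.160 = 15.41 ft.
Head loss: ΔE = (y₂ − y₁)³/(4y₁y₂) = (15.41 − 2.160)³/(4×2.160×15.41) = 2324/133.1 = 17.46 ft.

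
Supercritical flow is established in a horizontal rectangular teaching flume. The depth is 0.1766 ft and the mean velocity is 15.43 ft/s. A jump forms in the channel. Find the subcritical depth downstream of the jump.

Fr₁ = V₁/√(g·y₁) = 15.43/√(32.2×0.1766) = 6.471.
Bélanger equation: y₂/y₁ = ½[√(1 + 8Fr₁²) − 1] = ½[√335.95 − 1] = 8.664.
y₂ = 8.664 × 0.1766 = 1.530 ft.

y₂ = 1.530 ft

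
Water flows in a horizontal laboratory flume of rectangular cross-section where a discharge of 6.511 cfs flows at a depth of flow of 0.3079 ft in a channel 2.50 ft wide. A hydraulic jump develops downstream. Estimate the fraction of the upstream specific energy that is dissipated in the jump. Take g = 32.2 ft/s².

q = Q/b = 6.511/2.50 = 2.604 ft²/s; V₁ = q/y₁ = 8.459 ft/s. Fr₁ = V₁/√(g·y₁) = 2.686.
From the momentum equation for a rectangular channel, y₂/y₁ = ½[√(1 + 8Fr₁²) − 1] = ½[√58.733 − 1] = 3.332.
y₂ = 3.332 × 0.3079 = 1.026 ft.
E₁ = y₁ + V₁²/2g = 1.419 ft. ΔE = (y₂ − y₁)³/(4y₁y₂) = 0.2929 ft. ΔE/E₁ = 0.2929/1.419 = 0.206.

ΔE/E₁ = 0.206 (20.6%)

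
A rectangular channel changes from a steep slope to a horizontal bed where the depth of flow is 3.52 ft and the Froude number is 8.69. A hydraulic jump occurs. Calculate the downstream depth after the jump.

Fr₁ = 8.69 (given).
Sequent-depth ratio: y₂/y₁ = ½[√(1 + 8Fr₁²) − 1] = ½[√605.1 − 1] = 11.8.
y₂ = 11.8 × 3.52 = 41.5 ft.

y₂ = 41.5 ft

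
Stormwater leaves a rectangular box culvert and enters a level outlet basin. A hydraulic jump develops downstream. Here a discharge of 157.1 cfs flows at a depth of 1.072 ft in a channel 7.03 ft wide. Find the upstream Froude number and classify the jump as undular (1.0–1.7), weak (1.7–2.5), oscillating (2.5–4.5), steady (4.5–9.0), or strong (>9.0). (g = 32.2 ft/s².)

q = Q/b = 157.1/7.03 = 22.35 ft²/s; V₁ = q/y₁ = 20.85 ft/s. Fr₁ = V₁/√(g·y₁) = 3.548.
Fr₁ = 3.548 lies in the oscillating range.

Fr₁ = 3.548; oscillating jump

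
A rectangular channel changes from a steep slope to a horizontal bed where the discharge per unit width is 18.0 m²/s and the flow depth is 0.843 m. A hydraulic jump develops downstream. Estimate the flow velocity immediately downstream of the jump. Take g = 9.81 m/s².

V₂ = 2.13 m/s

V₁ = q/y₁ = 18.0/0.843 = 21.4 m/s. Fr₁ = V₁/√(g·y₁) = 21.4/√(9.81×0.843) = 7.43.
From the momentum equation for a rectangular channel, y₂/y₁ = ½[√(1 + 8Fr₁²) − 1] = ½[√442.0 − 1] = 10.0.
y₂ = 10.0 × 0.843 = 8.44 m.
V₂ = q/y₂ = 18.0/8.44 = 2.13 m/s.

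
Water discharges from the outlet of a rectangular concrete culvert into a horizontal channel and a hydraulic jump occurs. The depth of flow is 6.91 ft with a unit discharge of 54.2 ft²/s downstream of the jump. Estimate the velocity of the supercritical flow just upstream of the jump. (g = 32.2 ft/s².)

V₂ = q/y₂ = 54.2/6.91 = 7.84 ft/s; Fr₂ = V₂/√(g·y₂) = 0.526.
The Bélanger relation is symmetric: y₁/y₂ = ½[√(1 + 8Fr₂²) − 1] = ½[√3.212 − 1] = 0.396.
y₁ = 0.396 × 6.91 = 2.74 ft.
V₁ = q/y₁ = 54.2/2.74 = 19.8 ft/s.

V₁ = 19.8 ft/s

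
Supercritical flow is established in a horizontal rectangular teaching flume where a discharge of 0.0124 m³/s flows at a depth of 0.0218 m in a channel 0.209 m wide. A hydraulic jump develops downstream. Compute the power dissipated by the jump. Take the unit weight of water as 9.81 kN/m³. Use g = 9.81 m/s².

P = 0.0270 kW

q = Q/b = 0.0124/0.209 = 0.0593 m²/s; V₁ = q/y₁ = 2.72 m/s. Fr₁ = V₁/√(g·y₁) = 5.89.
Sequent-depth ratio: y₂/y₁ = ½[√(1 + 8Fr₁²) − 1] = ½[√278.1 − 1] = 7.84.
y₂ = 7.84 × 0.0218 = 0.171 m.
Head loss: ΔE = (y₂ − y₁)³/(4y₁y₂) = (0.171 − 0.0218)³/(4×0.0218×0.171) = 0.00331/0.0149 = 0.222 m.
P = γ·Q·ΔE = 9.81 × 0.0124 × 0.222 = 0.0270 kW.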